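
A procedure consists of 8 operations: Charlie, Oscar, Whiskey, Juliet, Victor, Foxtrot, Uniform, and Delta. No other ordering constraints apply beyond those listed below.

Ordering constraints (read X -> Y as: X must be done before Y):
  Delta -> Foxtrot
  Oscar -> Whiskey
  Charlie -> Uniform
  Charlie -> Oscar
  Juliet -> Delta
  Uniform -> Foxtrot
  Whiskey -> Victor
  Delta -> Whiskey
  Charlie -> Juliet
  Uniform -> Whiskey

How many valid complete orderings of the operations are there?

39

Only Charlie has no prerequisites, so it must go first.
Systematically extending each partial ordering one operation at a time and counting, there are 39 complete orderings.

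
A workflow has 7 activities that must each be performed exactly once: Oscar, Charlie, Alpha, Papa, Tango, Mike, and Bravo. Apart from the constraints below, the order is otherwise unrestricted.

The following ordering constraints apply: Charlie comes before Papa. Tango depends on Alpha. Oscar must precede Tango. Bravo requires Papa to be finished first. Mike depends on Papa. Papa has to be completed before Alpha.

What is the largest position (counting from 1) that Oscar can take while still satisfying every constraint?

6

The only activity forced after Oscar (directly or by a chain) is Tango.
So at least 1 activity follows Oscar, putting Oscar no later than position 6. That position is achievable by scheduling everything else first.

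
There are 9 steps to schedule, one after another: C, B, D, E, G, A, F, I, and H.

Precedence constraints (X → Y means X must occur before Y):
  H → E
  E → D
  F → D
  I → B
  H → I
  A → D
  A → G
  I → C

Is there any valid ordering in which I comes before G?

The constraints leave I and G unordered relative to each other; nothing requires G earlier.
That means at least one valid schedule has I before G.

Yes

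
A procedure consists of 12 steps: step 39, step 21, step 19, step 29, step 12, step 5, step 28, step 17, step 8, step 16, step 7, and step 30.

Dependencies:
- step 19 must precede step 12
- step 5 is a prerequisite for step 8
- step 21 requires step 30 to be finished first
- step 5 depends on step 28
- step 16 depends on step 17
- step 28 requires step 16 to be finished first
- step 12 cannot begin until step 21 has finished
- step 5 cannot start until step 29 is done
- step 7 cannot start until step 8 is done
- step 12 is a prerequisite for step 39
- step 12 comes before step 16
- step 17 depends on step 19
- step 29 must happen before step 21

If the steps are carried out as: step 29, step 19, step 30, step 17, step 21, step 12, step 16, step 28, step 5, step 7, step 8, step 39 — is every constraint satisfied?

No

In the proposed order, step 7 appears before step 8.
Since step 8 is required before step 7, the ordering is invalid.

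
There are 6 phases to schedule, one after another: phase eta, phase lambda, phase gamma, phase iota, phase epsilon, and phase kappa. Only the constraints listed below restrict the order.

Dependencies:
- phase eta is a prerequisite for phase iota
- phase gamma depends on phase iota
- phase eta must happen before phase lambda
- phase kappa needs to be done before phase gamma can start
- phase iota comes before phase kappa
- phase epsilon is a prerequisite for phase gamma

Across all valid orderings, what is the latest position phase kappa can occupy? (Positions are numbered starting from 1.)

Following the constraints forward from phase kappa, its only required successor is phase gamma.
With 1 mandatory successor out of 6 phases total, the latest slot for phase kappa is 6−1 = 5, and it's reachable by doing all non-successors before phase kappa.

5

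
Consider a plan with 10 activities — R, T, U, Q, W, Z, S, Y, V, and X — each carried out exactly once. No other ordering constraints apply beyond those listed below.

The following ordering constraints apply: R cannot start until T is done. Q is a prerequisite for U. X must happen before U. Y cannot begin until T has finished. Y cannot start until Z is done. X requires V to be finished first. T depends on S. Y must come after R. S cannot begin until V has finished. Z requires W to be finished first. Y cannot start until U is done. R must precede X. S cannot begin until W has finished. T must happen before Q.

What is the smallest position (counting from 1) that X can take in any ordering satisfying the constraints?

6

The activities that are forced before X, directly or transitively, are R, T, W, S, V. That's 5 activities.
With 5 mandatory predecessors, the earliest X can sit is position 5+1 = 6, and placing just those 5 first achieves it.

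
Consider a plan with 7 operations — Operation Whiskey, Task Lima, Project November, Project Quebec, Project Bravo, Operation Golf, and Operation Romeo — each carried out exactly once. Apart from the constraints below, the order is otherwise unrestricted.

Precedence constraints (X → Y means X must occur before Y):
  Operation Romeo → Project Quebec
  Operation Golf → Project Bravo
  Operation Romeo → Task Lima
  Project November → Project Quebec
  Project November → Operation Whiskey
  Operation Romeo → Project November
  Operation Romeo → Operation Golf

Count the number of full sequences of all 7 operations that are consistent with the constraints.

120

Only Operation Romeo has no prerequisites, so it must go first.
Counting all ways to extend the partial order to a total order gives 120.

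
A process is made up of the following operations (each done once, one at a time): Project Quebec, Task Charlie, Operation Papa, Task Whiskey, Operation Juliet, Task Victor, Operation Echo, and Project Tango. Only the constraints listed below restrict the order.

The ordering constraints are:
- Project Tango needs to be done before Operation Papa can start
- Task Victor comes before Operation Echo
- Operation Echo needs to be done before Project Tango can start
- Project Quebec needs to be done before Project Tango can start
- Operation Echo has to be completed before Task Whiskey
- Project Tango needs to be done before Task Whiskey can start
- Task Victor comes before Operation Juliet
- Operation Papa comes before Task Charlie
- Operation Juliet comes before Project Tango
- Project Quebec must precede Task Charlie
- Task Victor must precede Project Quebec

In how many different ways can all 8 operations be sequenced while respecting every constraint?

Task Victor is the only operation with nothing required before it, so every ordering starts there.
Enumerating by repeatedly choosing an available operation (one whose prerequisites are all placed) gives 18 distinct complete orderings.

18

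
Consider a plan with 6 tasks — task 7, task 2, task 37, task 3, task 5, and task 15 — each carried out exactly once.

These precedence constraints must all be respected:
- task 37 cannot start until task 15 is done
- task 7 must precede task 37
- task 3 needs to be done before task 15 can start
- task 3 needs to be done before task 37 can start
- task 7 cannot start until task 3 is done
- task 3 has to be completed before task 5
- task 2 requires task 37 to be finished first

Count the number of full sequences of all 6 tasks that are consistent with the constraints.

Task 3 is the only task with nothing required before it, so every ordering starts there.
Counting all ways to extend the partial order to a total order gives 10.

10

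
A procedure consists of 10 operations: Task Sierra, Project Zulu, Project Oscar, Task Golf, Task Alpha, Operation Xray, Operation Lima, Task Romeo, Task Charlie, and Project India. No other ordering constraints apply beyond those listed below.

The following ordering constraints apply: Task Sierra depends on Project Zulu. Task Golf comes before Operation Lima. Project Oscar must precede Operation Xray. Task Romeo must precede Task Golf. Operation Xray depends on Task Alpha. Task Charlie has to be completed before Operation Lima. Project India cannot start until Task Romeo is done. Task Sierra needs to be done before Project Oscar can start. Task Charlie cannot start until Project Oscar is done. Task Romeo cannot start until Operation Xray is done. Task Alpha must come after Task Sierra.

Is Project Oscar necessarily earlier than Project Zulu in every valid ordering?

No

The constraints actually force Project Zulu before Project Oscar (via Project Zulu → Task Sierra → Project Oscar), not the other way around.
So Project Oscar does not have to come before Project Zulu — it cannot.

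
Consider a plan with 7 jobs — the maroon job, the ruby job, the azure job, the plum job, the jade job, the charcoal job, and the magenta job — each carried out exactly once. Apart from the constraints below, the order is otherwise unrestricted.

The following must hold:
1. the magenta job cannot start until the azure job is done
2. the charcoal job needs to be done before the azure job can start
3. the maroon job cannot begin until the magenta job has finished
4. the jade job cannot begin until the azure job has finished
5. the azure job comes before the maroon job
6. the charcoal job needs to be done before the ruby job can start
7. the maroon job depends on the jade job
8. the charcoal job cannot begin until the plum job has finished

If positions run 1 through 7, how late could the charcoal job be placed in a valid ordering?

The jobs that are forced after the charcoal job, directly or by a chain of constraints, are the maroon job, the ruby job, the azure job, the jade job, the magenta job. That's 5 jobs.
With 5 mandatory successors out of 7 jobs total, the latest slot for the charcoal job is 7−5 = 2, and it's reachable by doing all non-successors before the charcoal job.

2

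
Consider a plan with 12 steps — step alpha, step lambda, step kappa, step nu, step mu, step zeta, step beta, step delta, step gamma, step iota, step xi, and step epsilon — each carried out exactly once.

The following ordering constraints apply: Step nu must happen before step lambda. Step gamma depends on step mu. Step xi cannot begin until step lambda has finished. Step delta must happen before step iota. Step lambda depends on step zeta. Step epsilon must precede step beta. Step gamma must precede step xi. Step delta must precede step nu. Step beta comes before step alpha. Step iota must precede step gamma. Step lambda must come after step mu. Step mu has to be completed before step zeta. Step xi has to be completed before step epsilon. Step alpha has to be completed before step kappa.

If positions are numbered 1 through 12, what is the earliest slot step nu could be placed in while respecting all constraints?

The only step forced before step nu (directly or transitively) is step delta.
So at minimum 1 step comes before step nu, putting step nu no earlier than position 2. That position is achievable by scheduling exactly that predecessor first.

2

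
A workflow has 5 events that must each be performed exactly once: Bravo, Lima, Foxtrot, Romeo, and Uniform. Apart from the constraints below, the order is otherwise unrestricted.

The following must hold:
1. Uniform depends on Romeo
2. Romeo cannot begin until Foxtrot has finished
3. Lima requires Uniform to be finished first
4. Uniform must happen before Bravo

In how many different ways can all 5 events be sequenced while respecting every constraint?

Foxtrot is the only event with nothing required before it, so every ordering starts there.
Counting all ways to extend the partial order to a total order gives 2.

2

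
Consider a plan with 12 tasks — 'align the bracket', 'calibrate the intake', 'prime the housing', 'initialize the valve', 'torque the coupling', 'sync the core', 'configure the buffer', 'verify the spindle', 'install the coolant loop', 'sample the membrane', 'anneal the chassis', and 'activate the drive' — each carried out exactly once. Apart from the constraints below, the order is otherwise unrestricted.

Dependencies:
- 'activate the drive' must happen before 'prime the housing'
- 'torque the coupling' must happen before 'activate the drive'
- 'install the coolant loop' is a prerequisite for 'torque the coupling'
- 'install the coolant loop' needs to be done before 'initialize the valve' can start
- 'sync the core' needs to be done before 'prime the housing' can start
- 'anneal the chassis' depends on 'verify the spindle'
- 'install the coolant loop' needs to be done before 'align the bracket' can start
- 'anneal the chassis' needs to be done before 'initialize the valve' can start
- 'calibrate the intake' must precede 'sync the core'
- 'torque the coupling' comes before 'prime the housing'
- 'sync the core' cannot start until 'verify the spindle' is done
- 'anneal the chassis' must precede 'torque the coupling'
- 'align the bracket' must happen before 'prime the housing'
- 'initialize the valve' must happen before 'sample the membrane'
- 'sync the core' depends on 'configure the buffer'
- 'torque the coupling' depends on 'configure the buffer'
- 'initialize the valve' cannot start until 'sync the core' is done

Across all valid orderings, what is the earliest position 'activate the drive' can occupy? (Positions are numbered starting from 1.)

6

The tasks that are forced before 'activate the drive', directly or transitively, are 'torque the coupling', 'configure the buffer', 'verify the spindle', 'install the coolant loop', 'anneal the chassis'. That's 5 tasks.
So at minimum 5 tasks come before 'activate the drive', putting 'activate the drive' no earlier than position 6. That position is achievable by scheduling exactly those predecessors first.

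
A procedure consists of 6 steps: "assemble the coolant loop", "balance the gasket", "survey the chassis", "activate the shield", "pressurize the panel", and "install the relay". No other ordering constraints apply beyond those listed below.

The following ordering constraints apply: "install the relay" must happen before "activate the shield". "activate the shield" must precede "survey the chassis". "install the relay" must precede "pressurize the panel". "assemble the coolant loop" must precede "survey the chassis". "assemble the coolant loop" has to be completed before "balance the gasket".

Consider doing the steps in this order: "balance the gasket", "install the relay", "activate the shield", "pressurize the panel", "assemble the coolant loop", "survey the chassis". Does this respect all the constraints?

In the proposed order, "balance the gasket" appears before "assemble the coolant loop".
That contradicts the constraint that "assemble the coolant loop" must precede "balance the gasket".

No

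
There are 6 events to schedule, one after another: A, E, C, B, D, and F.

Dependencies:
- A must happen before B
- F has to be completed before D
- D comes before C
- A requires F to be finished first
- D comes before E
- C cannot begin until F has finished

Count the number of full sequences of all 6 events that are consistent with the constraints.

20

Only F has no prerequisites, so it must go first.
Enumerating by repeatedly choosing an available event (one whose prerequisites are all placed) gives 20 distinct complete orderings.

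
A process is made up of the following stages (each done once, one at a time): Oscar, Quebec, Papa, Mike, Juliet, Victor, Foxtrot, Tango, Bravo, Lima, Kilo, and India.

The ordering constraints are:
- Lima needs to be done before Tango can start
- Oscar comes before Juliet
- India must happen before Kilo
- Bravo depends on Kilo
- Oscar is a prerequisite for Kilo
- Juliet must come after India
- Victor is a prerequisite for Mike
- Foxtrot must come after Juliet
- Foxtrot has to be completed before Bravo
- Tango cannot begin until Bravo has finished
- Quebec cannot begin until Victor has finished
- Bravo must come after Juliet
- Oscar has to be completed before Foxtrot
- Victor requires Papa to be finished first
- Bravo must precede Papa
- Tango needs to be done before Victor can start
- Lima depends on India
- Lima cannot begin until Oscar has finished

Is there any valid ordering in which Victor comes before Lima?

Following Lima → Tango → Victor, Lima must precede Victor in every valid ordering.
So no valid ordering can have Victor before Lima.

No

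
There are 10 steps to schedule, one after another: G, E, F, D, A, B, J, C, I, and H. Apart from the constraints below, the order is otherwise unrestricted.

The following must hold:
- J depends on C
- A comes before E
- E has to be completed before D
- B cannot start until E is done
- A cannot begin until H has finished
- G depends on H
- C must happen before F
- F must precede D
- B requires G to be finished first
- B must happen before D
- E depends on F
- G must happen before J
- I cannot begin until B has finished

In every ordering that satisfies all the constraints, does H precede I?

Yes

There is a constraint chain H → G → B → I.
So H must precede I in any valid ordering.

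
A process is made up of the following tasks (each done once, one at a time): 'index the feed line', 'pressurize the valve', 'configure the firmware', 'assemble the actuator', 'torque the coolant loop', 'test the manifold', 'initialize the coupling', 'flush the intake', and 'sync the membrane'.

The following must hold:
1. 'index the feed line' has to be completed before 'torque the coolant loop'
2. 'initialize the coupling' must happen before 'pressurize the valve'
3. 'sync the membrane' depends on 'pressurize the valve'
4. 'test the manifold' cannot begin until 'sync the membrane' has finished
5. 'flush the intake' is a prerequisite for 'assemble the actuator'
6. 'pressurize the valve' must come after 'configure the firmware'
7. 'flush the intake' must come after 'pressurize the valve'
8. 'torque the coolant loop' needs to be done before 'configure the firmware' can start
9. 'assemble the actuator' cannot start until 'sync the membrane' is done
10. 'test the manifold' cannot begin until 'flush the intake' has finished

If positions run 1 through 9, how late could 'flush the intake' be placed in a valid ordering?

7

Every task that must follow 'flush the intake' has to come after it. Tracing all chains starting from 'flush the intake', those tasks are: 'assemble the actuator', 'test the manifold' — 2 in total.
So at least 2 tasks follow 'flush the intake', putting 'flush the intake' no later than position 7. That position is achievable by scheduling everything else first.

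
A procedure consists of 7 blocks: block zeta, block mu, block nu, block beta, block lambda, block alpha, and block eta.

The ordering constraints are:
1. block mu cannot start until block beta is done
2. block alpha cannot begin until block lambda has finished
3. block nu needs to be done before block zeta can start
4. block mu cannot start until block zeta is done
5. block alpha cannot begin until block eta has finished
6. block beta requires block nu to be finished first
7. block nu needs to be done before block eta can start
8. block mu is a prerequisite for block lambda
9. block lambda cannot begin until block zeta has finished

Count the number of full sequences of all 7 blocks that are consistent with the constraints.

Block nu is the only block with nothing required before it, so every ordering starts there.
Enumerating by repeatedly choosing an available block (one whose prerequisites are all placed) gives 10 distinct complete orderings.

10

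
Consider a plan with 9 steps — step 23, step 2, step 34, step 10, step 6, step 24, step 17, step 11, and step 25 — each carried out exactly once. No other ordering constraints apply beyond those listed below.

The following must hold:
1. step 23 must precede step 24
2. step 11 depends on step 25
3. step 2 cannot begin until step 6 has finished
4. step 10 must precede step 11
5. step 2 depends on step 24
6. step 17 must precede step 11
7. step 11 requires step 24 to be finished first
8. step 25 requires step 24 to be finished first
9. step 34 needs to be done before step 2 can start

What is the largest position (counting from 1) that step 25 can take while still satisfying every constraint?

8

The only step forced after step 25 (directly or by a chain) is step 11.
So at least 1 step follows step 25, putting step 25 no later than position 8. That position is achievable by scheduling everything else first.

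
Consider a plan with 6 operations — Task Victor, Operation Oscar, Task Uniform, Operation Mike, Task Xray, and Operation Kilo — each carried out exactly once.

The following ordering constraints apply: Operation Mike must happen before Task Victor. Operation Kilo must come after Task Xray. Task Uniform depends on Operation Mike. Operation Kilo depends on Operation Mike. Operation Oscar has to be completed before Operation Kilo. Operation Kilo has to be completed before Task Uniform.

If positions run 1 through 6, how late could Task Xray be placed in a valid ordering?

Every operation that must follow Task Xray has to come after it. Tracing all chains starting from Task Xray, those operations are: Task Uniform, Operation Kilo — 2 in total.
With 2 mandatory successors out of 6 operations total, the latest slot for Task Xray is 6−2 = 4, and it's reachable by doing all non-successors before Task Xray.

4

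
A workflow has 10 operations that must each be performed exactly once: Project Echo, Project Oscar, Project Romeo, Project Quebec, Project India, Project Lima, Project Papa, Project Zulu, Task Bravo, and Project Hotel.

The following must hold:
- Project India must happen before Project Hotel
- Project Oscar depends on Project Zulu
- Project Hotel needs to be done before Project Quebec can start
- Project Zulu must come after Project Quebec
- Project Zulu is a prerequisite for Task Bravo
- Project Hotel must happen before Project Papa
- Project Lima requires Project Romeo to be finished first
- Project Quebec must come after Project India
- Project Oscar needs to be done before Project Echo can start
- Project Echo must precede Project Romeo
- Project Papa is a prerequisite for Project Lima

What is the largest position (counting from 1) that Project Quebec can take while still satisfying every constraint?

Following every chain forward from Project Quebec, the operations that must come later are Project Echo, Project Oscar, Project Romeo, Project Lima, Project Zulu, Task Bravo — 6 of them.
So at least 6 operations follow Project Quebec, putting Project Quebec no later than position 4. That position is achievable by scheduling everything else first.

4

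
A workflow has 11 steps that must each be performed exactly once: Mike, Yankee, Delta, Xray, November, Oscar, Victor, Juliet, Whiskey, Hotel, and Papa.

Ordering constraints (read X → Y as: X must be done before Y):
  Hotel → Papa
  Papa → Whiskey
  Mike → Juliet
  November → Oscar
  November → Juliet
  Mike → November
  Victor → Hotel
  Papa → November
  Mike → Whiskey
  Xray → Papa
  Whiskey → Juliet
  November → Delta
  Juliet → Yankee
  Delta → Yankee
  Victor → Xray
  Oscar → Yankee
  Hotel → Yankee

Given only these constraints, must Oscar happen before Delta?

No

Oscar and Delta are not related by any chain of constraints.
There exist valid orderings with Delta before Oscar, so Oscar is not required to come first.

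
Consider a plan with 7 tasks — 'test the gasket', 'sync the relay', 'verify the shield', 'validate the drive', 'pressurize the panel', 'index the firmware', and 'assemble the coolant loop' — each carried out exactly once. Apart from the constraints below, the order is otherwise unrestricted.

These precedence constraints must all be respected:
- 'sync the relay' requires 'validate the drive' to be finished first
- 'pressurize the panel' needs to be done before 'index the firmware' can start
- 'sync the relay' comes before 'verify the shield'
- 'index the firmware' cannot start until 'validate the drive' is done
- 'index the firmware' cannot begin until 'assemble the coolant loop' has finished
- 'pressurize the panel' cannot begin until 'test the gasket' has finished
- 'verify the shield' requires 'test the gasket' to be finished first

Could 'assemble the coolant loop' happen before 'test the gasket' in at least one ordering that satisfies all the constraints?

The constraints leave 'assemble the coolant loop' and 'test the gasket' unordered relative to each other; nothing requires 'test the gasket' earlier.
So a valid ordering placing 'assemble the coolant loop' earlier than 'test the gasket' exists.

Yes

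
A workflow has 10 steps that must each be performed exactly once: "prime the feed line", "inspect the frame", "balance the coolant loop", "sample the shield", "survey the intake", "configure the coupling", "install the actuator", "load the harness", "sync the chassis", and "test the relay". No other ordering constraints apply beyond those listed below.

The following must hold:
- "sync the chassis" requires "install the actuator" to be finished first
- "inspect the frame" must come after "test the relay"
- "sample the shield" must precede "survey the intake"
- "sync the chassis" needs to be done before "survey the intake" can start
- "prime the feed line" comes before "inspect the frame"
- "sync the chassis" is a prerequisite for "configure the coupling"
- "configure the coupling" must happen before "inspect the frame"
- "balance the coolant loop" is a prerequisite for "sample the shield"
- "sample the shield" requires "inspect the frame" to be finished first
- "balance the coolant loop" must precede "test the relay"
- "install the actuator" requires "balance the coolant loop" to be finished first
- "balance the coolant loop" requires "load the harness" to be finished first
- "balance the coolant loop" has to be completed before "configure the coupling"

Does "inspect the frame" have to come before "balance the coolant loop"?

In fact the dependencies run the other way: "balance the coolant loop" → "test the relay" → "inspect the frame".
So "inspect the frame" never precedes "balance the coolant loop".

No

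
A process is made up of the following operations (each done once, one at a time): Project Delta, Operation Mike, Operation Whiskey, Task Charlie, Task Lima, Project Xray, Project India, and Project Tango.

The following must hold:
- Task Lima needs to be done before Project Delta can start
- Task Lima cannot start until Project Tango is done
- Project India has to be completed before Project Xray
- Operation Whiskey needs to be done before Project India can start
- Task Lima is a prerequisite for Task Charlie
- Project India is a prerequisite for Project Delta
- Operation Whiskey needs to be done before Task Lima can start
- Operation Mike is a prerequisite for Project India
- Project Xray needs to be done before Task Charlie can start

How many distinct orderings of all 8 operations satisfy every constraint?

68

3 operations have no prerequisites (Operation Mike, Operation Whiskey, Project Tango), so any of them could come first.
Systematically extending each partial ordering one operation at a time and counting, there are 68 complete orderings.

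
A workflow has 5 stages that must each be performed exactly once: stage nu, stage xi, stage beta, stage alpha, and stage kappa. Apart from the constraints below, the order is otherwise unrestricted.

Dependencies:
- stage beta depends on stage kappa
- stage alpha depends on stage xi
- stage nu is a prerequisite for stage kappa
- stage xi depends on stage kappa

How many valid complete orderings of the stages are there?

3

Only stage nu has no prerequisites, so it must go first.
Enumerating by repeatedly choosing an available stage (one whose prerequisites are all placed) gives 3 distinct complete orderings.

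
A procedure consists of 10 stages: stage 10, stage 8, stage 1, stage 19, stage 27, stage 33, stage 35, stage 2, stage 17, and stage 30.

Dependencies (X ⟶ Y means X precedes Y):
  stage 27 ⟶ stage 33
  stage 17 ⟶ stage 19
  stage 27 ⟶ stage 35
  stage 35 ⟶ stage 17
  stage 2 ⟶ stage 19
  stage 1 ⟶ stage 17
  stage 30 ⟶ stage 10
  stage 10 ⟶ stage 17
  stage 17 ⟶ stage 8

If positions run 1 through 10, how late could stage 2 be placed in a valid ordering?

The only stage forced after stage 2 (directly or by a chain) is stage 19.
With 1 mandatory successor out of 10 stages total, the latest slot for stage 2 is 10−1 = 9, and it's reachable by doing all non-successors before stage 2.

9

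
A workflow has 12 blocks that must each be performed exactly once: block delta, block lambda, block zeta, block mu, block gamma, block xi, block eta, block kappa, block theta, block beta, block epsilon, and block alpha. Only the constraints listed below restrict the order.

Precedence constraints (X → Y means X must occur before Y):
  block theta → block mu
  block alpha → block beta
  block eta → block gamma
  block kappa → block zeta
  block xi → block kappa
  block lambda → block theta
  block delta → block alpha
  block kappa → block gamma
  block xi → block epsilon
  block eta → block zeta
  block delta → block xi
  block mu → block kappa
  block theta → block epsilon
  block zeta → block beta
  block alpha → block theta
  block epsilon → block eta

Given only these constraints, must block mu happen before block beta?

Yes

Chaining the stated constraints: block mu → block kappa → block zeta → block beta.
So block mu must precede block beta in any valid ordering.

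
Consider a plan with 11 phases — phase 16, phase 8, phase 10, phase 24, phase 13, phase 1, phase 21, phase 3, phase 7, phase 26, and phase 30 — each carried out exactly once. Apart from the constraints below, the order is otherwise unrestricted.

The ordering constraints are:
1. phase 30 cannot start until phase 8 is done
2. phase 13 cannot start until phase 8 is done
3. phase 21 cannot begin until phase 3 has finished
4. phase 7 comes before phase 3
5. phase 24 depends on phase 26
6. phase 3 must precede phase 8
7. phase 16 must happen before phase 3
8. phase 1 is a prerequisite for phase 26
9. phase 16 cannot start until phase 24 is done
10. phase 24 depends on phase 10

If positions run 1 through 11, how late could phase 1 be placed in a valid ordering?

3

Every phase that must follow phase 1 has to come after it. Tracing all chains starting from phase 1, those phases are: phase 16, phase 8, phase 24, phase 13, phase 21, phase 3, phase 26, phase 30 — 8 in total.
With 8 mandatory successors out of 11 phases total, the latest slot for phase 1 is 11−8 = 3, and it's reachable by doing all non-successors before phase 1.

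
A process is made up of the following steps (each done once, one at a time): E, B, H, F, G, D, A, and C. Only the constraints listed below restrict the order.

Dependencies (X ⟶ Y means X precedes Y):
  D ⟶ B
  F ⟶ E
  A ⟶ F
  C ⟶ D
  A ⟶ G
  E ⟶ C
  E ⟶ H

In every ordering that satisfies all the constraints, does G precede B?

G and B are not related by any chain of constraints.
A valid ordering placing B before G exists, so the answer is no.

No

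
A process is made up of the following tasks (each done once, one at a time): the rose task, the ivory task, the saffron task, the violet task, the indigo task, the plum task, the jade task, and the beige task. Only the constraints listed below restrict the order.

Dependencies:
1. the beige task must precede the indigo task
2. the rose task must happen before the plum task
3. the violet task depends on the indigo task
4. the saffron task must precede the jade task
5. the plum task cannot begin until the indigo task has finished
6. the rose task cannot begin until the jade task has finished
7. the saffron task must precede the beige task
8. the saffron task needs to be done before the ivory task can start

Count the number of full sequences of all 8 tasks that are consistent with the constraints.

The saffron task is the only task with nothing required before it, so every ordering starts there.
Counting all ways to extend the partial order to a total order gives 112.

112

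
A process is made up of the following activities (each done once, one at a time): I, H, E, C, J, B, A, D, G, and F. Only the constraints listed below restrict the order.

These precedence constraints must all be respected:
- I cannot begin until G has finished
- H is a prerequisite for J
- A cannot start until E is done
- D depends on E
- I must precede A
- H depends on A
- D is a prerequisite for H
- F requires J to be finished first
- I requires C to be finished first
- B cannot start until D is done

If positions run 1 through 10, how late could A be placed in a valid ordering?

The activities that are forced after A, directly or by a chain of constraints, are H, J, F. That's 3 activities.
So at least 3 activities follow A, putting A no later than position 7. That position is achievable by scheduling everything else first.

7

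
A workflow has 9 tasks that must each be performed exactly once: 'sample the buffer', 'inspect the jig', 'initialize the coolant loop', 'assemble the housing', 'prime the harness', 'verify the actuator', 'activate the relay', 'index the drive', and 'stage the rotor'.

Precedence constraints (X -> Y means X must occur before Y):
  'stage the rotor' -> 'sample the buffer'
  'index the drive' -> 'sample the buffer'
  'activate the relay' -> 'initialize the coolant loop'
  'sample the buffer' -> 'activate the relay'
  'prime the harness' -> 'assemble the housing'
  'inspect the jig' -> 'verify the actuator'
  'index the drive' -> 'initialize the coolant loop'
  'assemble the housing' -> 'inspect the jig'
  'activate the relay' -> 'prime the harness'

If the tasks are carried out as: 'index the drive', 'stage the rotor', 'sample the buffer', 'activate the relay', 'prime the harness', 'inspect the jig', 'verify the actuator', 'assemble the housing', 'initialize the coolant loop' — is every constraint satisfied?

The sequence places 'inspect the jig' ahead of 'assemble the housing'.
Since 'assemble the housing' is required before 'inspect the jig', the ordering is invalid.

No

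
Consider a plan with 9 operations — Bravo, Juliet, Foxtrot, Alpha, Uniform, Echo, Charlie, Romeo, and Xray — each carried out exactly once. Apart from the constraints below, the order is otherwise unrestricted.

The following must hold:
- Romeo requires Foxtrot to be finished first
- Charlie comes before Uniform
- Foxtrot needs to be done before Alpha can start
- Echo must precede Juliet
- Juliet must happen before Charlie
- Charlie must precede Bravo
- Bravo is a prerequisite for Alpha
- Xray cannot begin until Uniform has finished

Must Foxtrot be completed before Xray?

No

No chain of constraints connects Foxtrot to Xray in either direction.
There exist valid orderings with Xray before Foxtrot, so Foxtrot is not required to come first.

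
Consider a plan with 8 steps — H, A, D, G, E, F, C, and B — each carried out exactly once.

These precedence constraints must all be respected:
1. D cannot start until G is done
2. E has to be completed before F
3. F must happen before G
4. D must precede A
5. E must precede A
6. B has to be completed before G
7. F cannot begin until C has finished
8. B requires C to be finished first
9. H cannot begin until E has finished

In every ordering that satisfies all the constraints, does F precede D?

Chaining the stated constraints: F → G → D.
Hence F necessarily comes before D.

Yes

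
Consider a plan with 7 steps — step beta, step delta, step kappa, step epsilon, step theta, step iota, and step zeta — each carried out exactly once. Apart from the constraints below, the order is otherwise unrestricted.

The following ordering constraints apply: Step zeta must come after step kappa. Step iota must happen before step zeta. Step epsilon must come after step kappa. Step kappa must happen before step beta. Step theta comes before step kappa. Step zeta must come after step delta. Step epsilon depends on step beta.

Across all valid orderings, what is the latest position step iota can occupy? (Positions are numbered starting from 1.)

6

Following the constraints forward from step iota, its only required successor is step zeta.
So at least 1 step follows step iota, putting step iota no later than position 6. That position is achievable by scheduling everything else first.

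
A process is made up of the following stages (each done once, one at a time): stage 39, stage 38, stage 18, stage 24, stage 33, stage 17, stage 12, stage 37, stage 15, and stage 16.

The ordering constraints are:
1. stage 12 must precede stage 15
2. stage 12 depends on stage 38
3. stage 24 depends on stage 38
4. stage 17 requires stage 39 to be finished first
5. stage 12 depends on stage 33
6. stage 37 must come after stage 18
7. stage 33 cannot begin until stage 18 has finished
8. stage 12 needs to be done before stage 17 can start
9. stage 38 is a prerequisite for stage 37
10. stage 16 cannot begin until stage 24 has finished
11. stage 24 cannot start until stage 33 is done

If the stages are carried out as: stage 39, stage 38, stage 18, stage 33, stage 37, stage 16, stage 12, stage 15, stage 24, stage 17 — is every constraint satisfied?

No

Here stage 24 comes after stage 16.
But one of the constraints requires stage 24 before stage 16, so this ordering violates it.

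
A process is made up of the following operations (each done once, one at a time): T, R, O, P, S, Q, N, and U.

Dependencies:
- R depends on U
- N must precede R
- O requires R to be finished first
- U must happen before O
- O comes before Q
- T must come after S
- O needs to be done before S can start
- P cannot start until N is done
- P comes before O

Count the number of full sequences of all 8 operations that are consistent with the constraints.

15

The operations with no prerequisites are N, U; any of them can be placed first.
Enumerating by repeatedly choosing an available operation (one whose prerequisites are all placed) gives 15 distinct complete orderings.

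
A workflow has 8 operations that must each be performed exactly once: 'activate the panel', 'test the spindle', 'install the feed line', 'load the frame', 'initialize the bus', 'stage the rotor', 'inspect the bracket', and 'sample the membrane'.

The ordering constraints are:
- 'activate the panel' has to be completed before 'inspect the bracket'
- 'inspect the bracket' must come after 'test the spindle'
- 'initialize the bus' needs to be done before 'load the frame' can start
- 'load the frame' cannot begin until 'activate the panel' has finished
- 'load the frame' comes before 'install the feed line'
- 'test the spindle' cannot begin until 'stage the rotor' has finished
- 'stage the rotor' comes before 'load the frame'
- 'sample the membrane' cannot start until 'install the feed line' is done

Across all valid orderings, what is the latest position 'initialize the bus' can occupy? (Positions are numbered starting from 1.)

Every operation that must follow 'initialize the bus' has to come after it. Tracing all chains starting from 'initialize the bus', those operations are: 'install the feed line', 'load the frame', 'sample the membrane' — 3 in total.
So at least 3 operations follow 'initialize the bus', putting 'initialize the bus' no later than position 5. That position is achievable by scheduling everything else first.

5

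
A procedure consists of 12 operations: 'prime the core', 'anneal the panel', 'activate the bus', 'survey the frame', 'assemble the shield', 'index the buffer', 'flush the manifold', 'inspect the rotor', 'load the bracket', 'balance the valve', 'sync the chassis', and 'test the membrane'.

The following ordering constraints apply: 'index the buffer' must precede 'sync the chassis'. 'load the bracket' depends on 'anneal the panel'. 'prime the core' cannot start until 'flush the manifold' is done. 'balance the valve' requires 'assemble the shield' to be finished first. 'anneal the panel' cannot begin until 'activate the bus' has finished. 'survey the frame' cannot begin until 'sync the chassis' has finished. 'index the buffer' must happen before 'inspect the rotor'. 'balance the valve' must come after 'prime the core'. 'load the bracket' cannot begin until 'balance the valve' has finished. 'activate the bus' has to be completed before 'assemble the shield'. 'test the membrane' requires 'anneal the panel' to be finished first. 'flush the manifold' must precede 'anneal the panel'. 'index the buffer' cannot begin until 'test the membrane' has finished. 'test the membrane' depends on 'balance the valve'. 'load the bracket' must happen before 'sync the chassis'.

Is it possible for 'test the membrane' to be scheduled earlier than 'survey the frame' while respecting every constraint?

Yes

The constraints force 'test the membrane' before 'survey the frame', so yes — every valid ordering has 'test the membrane' earlier.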